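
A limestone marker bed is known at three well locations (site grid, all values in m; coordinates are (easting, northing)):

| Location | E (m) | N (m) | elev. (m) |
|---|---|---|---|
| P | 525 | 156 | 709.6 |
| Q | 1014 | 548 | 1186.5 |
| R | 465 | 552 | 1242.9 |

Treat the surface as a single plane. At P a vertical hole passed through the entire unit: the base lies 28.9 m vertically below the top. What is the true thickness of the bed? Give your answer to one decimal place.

Two edge vectors: P→Q = (489, 392, 476.9), P→R = (-60, 396, 533.3).
Normal n = (P→Q) × (P→R) = (20201.2, -289397.7, 217164).
So ∂z/∂E = −n_x/n_z = −0.09302 and ∂z/∂N = −n_y/n_z = 1.33262.
|∇z| = √(a²+b²) = 1.33587, so dip δ = arctan(1.33587) = 53.18°.
True thickness = vertical thickness × cos δ = 28.9 × cos 53.18° = 17.3 m.

17.3 m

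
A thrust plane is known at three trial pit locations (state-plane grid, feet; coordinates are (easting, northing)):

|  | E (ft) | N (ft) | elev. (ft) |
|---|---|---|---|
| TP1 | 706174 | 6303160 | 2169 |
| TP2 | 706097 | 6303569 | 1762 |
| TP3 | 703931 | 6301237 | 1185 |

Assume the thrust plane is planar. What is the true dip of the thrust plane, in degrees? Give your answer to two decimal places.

Let the plane be z = a·E + b·N + c.
TP2−TP1: −77a + 409b = −407;  TP3−TP1: −2243a − 1923b = −984.
Solving gives a = 1.11231, b = −0.78570.
Gradient magnitude |∇z| = √(a² + b²) = √(1.23723 + 0.61733) = 1.36182.
True dip = arctan(1.36182) = 53.71°, dipping toward NW (azimuth ≈ 305°).

53.71°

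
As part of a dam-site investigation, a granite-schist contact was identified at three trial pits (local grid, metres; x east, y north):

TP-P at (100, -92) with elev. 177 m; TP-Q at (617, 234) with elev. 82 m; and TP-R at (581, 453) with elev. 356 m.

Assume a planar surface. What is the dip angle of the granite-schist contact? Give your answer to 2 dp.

Let the plane be z = a·x + b·y + c.
TP-Q−TP-P: 517a + 326b = −95;  TP-R−TP-P: 481a + 545b = 179.
Solving gives a = −0.88132, b = 1.10627.
Gradient magnitude |∇z| = √(a² + b²) = √(0.77673 + 1.22383) = 1.41441.
True dip = arctan(1.41441) = 54.74°, dipping toward SE (azimuth ≈ 141°).

54.74°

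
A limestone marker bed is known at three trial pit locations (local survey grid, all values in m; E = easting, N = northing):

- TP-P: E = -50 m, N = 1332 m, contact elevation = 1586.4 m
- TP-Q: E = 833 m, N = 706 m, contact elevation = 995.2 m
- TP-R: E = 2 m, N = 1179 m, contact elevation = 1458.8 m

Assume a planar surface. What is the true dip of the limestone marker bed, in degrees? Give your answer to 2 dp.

38.85°

Two edge vectors: TP-P→TP-Q = (883, -626, -591.2), TP-P→TP-R = (52, -153, -127.6).
Normal n = (TP-P→TP-Q) × (TP-P→TP-R) = (-10576, 81928.4, -102547).
So ∂z/∂E = −n_x/n_z = −0.10313 and ∂z/∂N = −n_y/n_z = 0.79894.
Gradient magnitude |∇z| = √(a² + b²) = √(0.01064 + 0.63830) = 0.80556.
True dip = arctan(0.80556) = 38.85°, dipping toward S (azimuth ≈ 173°).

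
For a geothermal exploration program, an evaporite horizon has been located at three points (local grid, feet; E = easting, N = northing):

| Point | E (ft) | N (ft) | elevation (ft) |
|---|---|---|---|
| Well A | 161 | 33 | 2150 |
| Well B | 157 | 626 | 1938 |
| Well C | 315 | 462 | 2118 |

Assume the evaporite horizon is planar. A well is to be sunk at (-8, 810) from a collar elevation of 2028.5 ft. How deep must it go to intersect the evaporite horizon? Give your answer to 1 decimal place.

283.0 ft

Two edge vectors: Well A→Well B = (-4, 593, -212), Well A→Well C = (154, 429, -32).
Normal n = (Well A→Well B) × (Well A→Well C) = (71972, -32776, -93038).
So ∂z/∂E = −n_x/n_z = 0.77358 and ∂z/∂N = −n_y/n_z = −0.35229.
Intercept c from Well A: 2150 − 124.55 + 11.63 = 2037.08.
At (-8, 810): z_contact = −6.19 − 285.35 + 2037.08 = 1745.54 ft.
Depth below ground = 2028.5 − 1745.54 = 283.0 ft.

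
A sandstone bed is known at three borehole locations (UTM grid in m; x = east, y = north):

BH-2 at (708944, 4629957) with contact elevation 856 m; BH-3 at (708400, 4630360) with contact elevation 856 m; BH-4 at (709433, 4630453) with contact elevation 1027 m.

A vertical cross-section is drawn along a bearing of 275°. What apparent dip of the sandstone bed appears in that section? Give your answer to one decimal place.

Two edge vectors: BH-2→BH-3 = (-544, 403, 0), BH-2→BH-4 = (489, 496, 171).
Normal n = (BH-2→BH-3) × (BH-2→BH-4) = (68913, 93024, -466891).
So ∂z/∂x = −n_x/n_z = 0.14760 and ∂z/∂y = −n_y/n_z = 0.19924.
Unit vector along 275° is (sin 275°, cos 275°) = (-0.9962, 0.0872).
Slope in that direction = a·(-0.9962) + b·(0.0872) = −0.12967.
Apparent dip = arctan|0.12967| = 7.4° (true dip is 13.9°, so apparent ≤ true as expected).

7.4°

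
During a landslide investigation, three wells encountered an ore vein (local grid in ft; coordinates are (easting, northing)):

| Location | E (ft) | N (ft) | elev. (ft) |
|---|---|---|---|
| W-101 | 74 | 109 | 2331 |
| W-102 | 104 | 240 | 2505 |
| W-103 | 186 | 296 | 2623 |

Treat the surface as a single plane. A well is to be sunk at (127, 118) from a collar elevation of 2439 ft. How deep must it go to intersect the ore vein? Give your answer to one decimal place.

Let the plane be z = a·E + b·N + c.
W-102−W-101: 30a + 131b = 174;  W-103−W-101: 112a + 187b = 292.
Solving gives a = 0.63055, b = 1.18384.
Then c = 2331 − a·74 − b·109 = 2155.30.
At (127, 118): z_contact = 80.08 + 139.69 + 2155.30 = 2375.07 ft.
Depth below ground = 2439 − 2375.07 = 63.9 ft.

63.9 ft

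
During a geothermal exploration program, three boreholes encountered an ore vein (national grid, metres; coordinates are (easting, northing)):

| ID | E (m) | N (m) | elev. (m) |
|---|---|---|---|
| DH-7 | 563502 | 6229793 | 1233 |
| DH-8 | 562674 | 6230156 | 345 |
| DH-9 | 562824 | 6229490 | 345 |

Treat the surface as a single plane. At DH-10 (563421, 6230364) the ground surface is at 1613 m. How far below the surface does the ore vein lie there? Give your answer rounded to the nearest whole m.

323 m

Two edge vectors: DH-7→DH-8 = (-828, 363, -888), DH-7→DH-9 = (-678, -303, -888).
Normal n = (DH-7→DH-8) × (DH-7→DH-9) = (-591408, -133200, 496998).
So ∂z/∂E = −n_x/n_z = 1.18996052 and ∂z/∂N = −n_y/n_z = 0.26800913.
Intercept c from DH-7: 1233 − 670545.13 − 1669641.38 = −2338953.52.
At (563421, 6230364): z_contact = 670448.7 + 1669794.4 − 2338953.52 = 1289.6 m.
Depth below ground = 1613 − 1289.6 = 323 m.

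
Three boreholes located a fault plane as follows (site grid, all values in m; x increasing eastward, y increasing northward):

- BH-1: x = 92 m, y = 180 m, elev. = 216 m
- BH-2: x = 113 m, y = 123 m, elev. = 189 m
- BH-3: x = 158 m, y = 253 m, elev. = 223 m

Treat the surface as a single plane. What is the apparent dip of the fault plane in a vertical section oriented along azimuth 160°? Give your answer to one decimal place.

Let the plane be z = a·x + b·y + c.
BH-2−BH-1: 21a − 57b = −27;  BH-3−BH-1: 66a + 73b = 7.
Solving gives a = −0.29688, b = 0.36431.
Unit vector along 160° is (sin 160°, cos 160°) = (0.3420, -0.9397).
Slope in that direction = a·(0.3420) + b·(-0.9397) = −0.44388.
Apparent dip = arctan|0.44388| = 23.9° (true dip is 25.2°, so apparent ≤ true as expected).

23.9°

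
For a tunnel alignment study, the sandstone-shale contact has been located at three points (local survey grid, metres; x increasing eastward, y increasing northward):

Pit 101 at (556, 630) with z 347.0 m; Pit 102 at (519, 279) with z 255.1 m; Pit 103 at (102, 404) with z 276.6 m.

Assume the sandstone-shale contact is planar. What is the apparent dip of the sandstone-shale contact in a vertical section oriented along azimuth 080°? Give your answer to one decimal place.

4.0°

Let the plane be z = a·x + b·y + c.
Pit 102−Pit 101: −37a − 351b = −91.9;  Pit 103−Pit 101: −454a − 226b = −70.4.
Solving gives a = 0.02610, b = 0.25907.
Unit vector along 080° is (sin 80°, cos 80°) = (0.9848, 0.1736).
Slope in that direction = a·(0.9848) + b·(0.1736) = 0.07069.
Apparent dip = arctan|0.07069| = 4.0° (true dip is 14.6°, so apparent ≤ true as expected).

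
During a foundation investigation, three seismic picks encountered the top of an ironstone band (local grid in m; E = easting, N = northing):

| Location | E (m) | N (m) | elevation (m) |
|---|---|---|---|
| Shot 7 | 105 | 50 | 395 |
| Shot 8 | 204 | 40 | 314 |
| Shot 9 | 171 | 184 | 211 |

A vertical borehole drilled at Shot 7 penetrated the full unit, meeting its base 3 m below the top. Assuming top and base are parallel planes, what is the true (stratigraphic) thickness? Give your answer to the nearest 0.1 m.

1.8 m

Two edge vectors: Shot 7→Shot 8 = (99, -10, -81), Shot 7→Shot 9 = (66, 134, -184).
Normal n = (Shot 7→Shot 8) × (Shot 7→Shot 9) = (12694, 12870, 13926).
So ∂z/∂E = −n_x/n_z = −0.91153 and ∂z/∂N = −n_y/n_z = −0.92417.
|∇z| = √(a²+b²) = 1.29807, so dip δ = arctan(1.29807) = 52.39°.
True thickness = vertical thickness × cos δ = 3 × cos 52.39° = 1.8 m.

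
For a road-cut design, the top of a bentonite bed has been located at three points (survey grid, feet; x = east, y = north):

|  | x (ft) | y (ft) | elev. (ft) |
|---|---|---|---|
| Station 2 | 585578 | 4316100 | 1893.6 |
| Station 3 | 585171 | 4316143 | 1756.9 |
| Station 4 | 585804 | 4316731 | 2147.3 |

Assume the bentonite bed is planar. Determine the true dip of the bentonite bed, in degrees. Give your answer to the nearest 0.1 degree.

Let the plane be z = a·x + b·y + c.
Station 3−Station 2: −407a + 43b = −136.7;  Station 4−Station 2: 226a + 631b = 253.7.
Solving gives a = 0.36456, b = 0.27149.
Gradient magnitude |∇z| = √(a² + b²) = √(0.13290 + 0.07371) = 0.45454.
True dip = arctan(0.45454) = 24.4°, dipping toward SW (azimuth ≈ 233°).

24.4°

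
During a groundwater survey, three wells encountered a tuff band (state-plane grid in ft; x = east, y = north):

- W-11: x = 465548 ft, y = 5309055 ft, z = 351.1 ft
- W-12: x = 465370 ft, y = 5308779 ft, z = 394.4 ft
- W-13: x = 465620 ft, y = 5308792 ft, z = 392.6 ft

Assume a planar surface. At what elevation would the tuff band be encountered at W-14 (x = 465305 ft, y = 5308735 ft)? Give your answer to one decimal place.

Two edge vectors: W-11→W-12 = (-178, -276, 43.3), W-11→W-13 = (72, -263, 41.5).
Normal n = (W-11→W-12) × (W-11→W-13) = (-66.1, 10504.6, 66686).
So ∂z/∂x = −n_x/n_z = 0.000991213 and ∂z/∂y = −n_y/n_z = −0.157523318.
Intercept c from W-11: 351.1 − 461.46 + 836299.96 = 836189.60.
At (465305, 5308735): z = 461.2 − 836249.6 + 836189.60 = 401.3 ft.

401.3 ft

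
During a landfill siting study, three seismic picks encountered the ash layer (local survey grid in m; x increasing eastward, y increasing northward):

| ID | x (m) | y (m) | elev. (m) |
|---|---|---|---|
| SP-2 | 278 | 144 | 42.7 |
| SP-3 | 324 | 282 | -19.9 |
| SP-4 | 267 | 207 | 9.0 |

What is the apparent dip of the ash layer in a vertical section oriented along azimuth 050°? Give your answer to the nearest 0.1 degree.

Two edge vectors: SP-2→SP-3 = (46, 138, -62.6), SP-2→SP-4 = (-11, 63, -33.7).
Normal n = (SP-2→SP-3) × (SP-2→SP-4) = (-706.8, 2238.8, 4416).
So ∂z/∂x = −n_x/n_z = 0.16005 and ∂z/∂y = −n_y/n_z = −0.50697.
Unit vector along 050° is (sin 50°, cos 50°) = (0.7660, 0.6428).
Slope in that direction = a·(0.7660) + b·(0.6428) = −0.20327.
Apparent dip = arctan|0.20327| = 11.5° (true dip is 28.0°, so apparent ≤ true as expected).

11.5°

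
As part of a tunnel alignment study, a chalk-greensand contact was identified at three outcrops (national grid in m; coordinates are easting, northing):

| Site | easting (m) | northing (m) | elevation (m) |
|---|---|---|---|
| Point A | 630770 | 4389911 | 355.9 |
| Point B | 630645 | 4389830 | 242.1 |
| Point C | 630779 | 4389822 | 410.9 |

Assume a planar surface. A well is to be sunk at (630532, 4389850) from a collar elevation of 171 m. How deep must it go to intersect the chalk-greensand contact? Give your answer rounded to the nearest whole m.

Let the plane be z = a·easting + b·northing + c.
Point B−Point A: −125a − 81b = −113.8;  Point C−Point A: 9a − 89b = 55.
Solving gives a = 1.23023452, b = −0.49357179.
Then c = 355.9 − a·630770 − b·4389911 = 1391097.10.
At (630532, 4389850): z_contact = 775702.2 − 2166706.1 + 1391097.10 = 93.2 m.
Depth below ground = 171 − 93.2 = 78 m.

78 m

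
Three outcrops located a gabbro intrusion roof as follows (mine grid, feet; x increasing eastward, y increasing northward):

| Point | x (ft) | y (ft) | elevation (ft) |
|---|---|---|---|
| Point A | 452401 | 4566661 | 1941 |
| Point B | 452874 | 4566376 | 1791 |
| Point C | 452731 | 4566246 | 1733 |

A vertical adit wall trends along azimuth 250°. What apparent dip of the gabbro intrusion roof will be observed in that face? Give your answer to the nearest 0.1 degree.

Two edge vectors: Point A→Point B = (473, -285, -150), Point A→Point C = (330, -415, -208).
Normal n = (Point A→Point B) × (Point A→Point C) = (-2970, 48884, -102245).
So ∂z/∂x = −n_x/n_z = −0.02905 and ∂z/∂y = −n_y/n_z = 0.47811.
Unit vector along 250° is (sin 250°, cos 250°) = (-0.9397, -0.3420).
Slope in that direction = a·(-0.9397) + b·(-0.3420) = −0.13623.
Apparent dip = arctan|0.13623| = 7.8° (true dip is 25.6°, so apparent ≤ true as expected).

7.8°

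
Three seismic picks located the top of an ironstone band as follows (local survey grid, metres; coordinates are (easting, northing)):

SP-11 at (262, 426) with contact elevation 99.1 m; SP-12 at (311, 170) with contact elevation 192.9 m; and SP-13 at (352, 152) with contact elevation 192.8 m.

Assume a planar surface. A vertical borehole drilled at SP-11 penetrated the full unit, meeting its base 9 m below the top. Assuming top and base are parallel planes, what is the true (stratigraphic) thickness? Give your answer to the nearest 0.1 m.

8.2 m

Let the plane be z = a·E + b·N + c.
SP-12−SP-11: 49a − 256b = 93.8;  SP-13−SP-11: 90a − 274b = 93.7.
Solving gives a = −0.17828, b = −0.40053.
|∇z| = √(a²+b²) = 0.43842, so dip δ = arctan(0.43842) = 23.67°.
True thickness = vertical thickness × cos δ = 9 × cos 23.67° = 8.2 m.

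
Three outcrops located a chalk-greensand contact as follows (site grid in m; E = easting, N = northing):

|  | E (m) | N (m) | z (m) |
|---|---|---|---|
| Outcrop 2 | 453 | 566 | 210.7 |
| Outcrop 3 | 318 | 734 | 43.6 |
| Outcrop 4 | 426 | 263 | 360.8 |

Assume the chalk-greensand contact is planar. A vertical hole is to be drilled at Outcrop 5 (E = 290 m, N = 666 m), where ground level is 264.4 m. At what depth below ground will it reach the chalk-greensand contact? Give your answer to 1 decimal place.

199.4 m

Two edge vectors: Outcrop 2→Outcrop 3 = (-135, 168, -167.1), Outcrop 2→Outcrop 4 = (-27, -303, 150.1).
Normal n = (Outcrop 2→Outcrop 3) × (Outcrop 2→Outcrop 4) = (-25414.5, 24775.2, 45441).
So ∂z/∂E = −n_x/n_z = 0.55929 and ∂z/∂N = −n_y/n_z = −0.54522.
Intercept c from Outcrop 2: 210.7 − 253.36 + 308.59 = 265.94.
At (290, 666): z_contact = 162.19 − 363.11 + 265.94 = 65.01 m.
Depth below ground = 264.4 − 65.01 = 199.4 m.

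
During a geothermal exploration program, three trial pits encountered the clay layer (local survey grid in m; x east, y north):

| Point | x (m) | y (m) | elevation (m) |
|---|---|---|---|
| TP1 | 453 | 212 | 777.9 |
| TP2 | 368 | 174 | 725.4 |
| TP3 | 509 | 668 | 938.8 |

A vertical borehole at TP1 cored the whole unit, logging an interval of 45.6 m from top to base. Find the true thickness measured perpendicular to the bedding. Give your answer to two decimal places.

Two edge vectors: TP1→TP2 = (-85, -38, -52.5), TP1→TP3 = (56, 456, 160.9).
Normal n = (TP1→TP2) × (TP1→TP3) = (17825.8, 10736.5, -36632).
So ∂z/∂x = −n_x/n_z = 0.48662 and ∂z/∂y = −n_y/n_z = 0.29309.
|∇z| = √(a²+b²) = 0.56807, so dip δ = arctan(0.56807) = 29.60°.
True thickness = vertical thickness × cos δ = 45.6 × cos 29.60° = 39.65 m.

39.65 m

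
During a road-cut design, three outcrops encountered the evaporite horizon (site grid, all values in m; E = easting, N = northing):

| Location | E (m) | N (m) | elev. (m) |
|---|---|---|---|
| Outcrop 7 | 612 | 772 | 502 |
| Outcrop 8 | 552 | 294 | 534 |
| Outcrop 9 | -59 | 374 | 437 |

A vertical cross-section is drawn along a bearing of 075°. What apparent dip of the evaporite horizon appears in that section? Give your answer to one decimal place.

6.9°

Let the plane be z = a·E + b·N + c.
Outcrop 8−Outcrop 7: −60a − 478b = 32;  Outcrop 9−Outcrop 7: −671a − 398b = −65.
Solving gives a = 0.14757, b = −0.08547.
Unit vector along 075° is (sin 75°, cos 75°) = (0.9659, 0.2588).
Slope in that direction = a·(0.9659) + b·(0.2588) = 0.12042.
Apparent dip = arctan|0.12042| = 6.9° (true dip is 9.7°, so apparent ≤ true as expected).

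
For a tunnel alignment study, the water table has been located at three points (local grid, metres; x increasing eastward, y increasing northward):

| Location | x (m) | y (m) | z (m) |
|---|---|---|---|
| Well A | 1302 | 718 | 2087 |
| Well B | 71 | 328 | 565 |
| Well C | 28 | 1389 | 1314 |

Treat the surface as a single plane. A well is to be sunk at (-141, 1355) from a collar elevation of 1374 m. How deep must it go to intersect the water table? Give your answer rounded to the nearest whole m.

254 m

Let the plane be z = a·x + b·y + c.
Well B−Well A: −1231a − 390b = −1522;  Well C−Well A: −1274a + 671b = −773.
Solving gives a = 0.99990, b = 0.74646.
Then c = 2087 − a·1302 − b·718 = 249.17.
At (-141, 1355): z_contact = −141.0 + 1011.5 + 249.17 = 1119.6 m.
Depth below ground = 1374 − 1119.6 = 254 m.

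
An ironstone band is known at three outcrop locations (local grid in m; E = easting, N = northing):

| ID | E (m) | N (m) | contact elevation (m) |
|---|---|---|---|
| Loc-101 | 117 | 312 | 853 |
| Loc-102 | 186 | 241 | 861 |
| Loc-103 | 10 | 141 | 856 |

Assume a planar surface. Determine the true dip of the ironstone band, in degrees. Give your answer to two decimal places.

Let the plane be z = a·E + b·N + c.
Loc-102−Loc-101: 69a − 71b = 8;  Loc-103−Loc-101: −107a − 171b = 3.
Solving gives a = 0.05955, b = −0.05481.
Gradient magnitude |∇z| = √(a² + b²) = √(0.00355 + 0.00300) = 0.08093.
True dip = arctan(0.08093) = 4.63°, dipping toward NW (azimuth ≈ 313°).

4.63°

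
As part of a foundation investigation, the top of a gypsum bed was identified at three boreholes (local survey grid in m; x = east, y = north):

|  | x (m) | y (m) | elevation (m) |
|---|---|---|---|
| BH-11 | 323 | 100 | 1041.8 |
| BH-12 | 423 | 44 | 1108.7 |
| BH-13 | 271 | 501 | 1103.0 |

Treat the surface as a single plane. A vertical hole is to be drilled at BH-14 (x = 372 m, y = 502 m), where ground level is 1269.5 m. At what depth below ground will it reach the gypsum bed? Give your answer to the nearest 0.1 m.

Two edge vectors: BH-11→BH-12 = (100, -56, 66.9), BH-11→BH-13 = (-52, 401, 61.2).
Normal n = (BH-11→BH-12) × (BH-11→BH-13) = (-30254.1, -9598.8, 37188).
So ∂z/∂x = −n_x/n_z = 0.81354 and ∂z/∂y = −n_y/n_z = 0.25812.
Intercept c from BH-11: 1041.8 − 262.77 − 25.81 = 753.21.
At (372, 502): z_contact = 302.64 + 129.57 + 753.21 = 1185.43 m.
Depth below ground = 1269.5 − 1185.43 = 84.1 m.

84.1 m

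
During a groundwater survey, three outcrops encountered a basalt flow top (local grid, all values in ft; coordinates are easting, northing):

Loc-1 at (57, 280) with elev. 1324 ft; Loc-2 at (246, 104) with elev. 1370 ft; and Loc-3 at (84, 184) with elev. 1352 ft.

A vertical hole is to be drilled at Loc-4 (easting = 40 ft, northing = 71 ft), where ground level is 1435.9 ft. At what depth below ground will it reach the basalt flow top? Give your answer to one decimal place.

48.0 ft

Let the plane be z = a·easting + b·northing + c.
Loc-2−Loc-1: 189a − 176b = 46;  Loc-3−Loc-1: 27a − 96b = 28.
Solving gives a = −0.03823, b = −0.30242.
Then c = 1324 − a·57 − b·280 = 1410.86.
At (40, 71): z_contact = −1.53 − 21.47 + 1410.86 = 1387.86 ft.
Depth below ground = 1435.9 − 1387.86 = 48.0 ft.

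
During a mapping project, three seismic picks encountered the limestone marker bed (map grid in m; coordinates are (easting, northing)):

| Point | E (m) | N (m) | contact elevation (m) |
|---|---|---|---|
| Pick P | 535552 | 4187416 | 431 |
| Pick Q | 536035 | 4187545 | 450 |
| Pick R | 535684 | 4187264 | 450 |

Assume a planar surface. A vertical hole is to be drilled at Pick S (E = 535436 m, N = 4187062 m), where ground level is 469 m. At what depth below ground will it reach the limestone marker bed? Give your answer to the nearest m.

19 m

Two edge vectors: Pick P→Pick Q = (483, 129, 19), Pick P→Pick R = (132, -152, 19).
Normal n = (Pick P→Pick Q) × (Pick P→Pick R) = (5339, -6669, -90444).
So ∂z/∂E = −n_x/n_z = 0.05903100 and ∂z/∂N = −n_y/n_z = −0.07373623.
Intercept c from Pick P: 431 − 31614.17 + 308764.29 = 277581.12.
At (535436, 4187062): z_contact = 31607.3 − 308738.2 + 277581.12 = 450.3 m.
Depth below ground = 469 − 450.3 = 19 m.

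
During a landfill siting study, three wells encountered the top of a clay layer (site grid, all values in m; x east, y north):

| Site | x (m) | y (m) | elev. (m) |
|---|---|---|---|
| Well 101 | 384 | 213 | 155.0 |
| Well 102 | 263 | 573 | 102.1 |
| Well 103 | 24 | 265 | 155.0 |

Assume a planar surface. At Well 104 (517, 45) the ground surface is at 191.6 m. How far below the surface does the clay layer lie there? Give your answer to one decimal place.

Two edge vectors: Well 101→Well 102 = (-121, 360, -52.9), Well 101→Well 103 = (-360, 52, 0).
Normal n = (Well 101→Well 102) × (Well 101→Well 103) = (2750.8, 19044, 123308).
So ∂z/∂x = −n_x/n_z = −0.02231 and ∂z/∂y = −n_y/n_z = −0.15444.
Intercept c from Well 101: 155 + 8.57 + 32.90 = 196.46.
At (517, 45): z_contact = −11.53 − 6.95 + 196.46 = 177.98 m.
Depth below ground = 191.6 − 177.98 = 13.6 m.

13.6 m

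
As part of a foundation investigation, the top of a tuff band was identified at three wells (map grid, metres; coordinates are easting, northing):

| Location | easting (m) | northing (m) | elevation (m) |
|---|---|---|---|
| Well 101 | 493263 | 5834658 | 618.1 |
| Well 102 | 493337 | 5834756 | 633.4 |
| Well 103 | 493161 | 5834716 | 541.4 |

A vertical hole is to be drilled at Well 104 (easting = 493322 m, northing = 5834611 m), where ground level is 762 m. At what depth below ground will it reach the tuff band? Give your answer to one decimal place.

95.7 m

Let the plane be z = a·easting + b·northing + c.
Well 102−Well 101: 74a + 98b = 15.3;  Well 103−Well 101: −102a + 58b = −76.7.
Solving gives a = 0.588185890, b = −0.288017917.
Then c = 618.1 − a·493263 − b·5834658 = 1390973.81.
At (493322, 5834611): z_contact = 290165.04 − 1680472.51 + 1390973.81 = 666.34 m.
Depth below ground = 762 − 666.34 = 95.7 m.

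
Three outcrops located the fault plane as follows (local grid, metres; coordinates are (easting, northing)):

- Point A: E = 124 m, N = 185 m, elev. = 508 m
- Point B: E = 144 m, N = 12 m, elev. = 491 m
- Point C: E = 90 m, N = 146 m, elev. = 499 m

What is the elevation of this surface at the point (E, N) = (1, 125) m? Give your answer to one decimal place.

Two edge vectors: Point A→Point B = (20, -173, -17), Point A→Point C = (-34, -39, -9).
Normal n = (Point A→Point B) × (Point A→Point C) = (894, 758, -6662).
So ∂z/∂E = −n_x/n_z = 0.13419 and ∂z/∂N = −n_y/n_z = 0.11378.
Intercept c from Point A: 508 − 16.64 − 21.05 = 470.31.
At (1, 125): z = 0.1 + 14.2 + 470.31 = 484.7 m.

484.7 m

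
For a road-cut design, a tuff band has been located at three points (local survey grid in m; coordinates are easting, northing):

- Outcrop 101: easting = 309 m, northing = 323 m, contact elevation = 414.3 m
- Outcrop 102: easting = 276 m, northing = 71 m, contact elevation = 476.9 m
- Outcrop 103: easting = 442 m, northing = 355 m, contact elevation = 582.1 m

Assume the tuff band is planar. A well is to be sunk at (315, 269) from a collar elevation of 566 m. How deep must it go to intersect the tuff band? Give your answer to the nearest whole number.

Let the plane be z = a·easting + b·northing + c.
Outcrop 102−Outcrop 101: −33a − 252b = 62.6;  Outcrop 103−Outcrop 101: 133a + 32b = 167.8.
Solving gives a = 1.36441, b = −0.42709.
Then c = 414.3 − a·309 − b·323 = 130.65.
At (315, 269): z_contact = 429.8 − 114.9 + 130.65 = 445.5 m.
Depth below ground = 566 − 445.5 = 120 m.

120 m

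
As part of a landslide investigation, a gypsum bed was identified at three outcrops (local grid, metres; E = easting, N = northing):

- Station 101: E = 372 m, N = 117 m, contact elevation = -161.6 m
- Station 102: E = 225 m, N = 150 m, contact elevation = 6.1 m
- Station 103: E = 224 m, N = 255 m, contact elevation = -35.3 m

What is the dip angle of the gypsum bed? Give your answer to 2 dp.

Two edge vectors: Station 101→Station 102 = (-147, 33, 167.7), Station 101→Station 103 = (-148, 138, 126.3).
Normal n = (Station 101→Station 102) × (Station 101→Station 103) = (-18974.7, -6253.5, -15402).
So ∂z/∂E = −n_x/n_z = −1.23196 and ∂z/∂N = −n_y/n_z = −0.40602.
Gradient magnitude |∇z| = √(a² + b²) = √(1.51773 + 0.16485) = 1.29714.
True dip = arctan(1.29714) = 52.37°, dipping toward ENE (azimuth ≈ 072°).

52.37°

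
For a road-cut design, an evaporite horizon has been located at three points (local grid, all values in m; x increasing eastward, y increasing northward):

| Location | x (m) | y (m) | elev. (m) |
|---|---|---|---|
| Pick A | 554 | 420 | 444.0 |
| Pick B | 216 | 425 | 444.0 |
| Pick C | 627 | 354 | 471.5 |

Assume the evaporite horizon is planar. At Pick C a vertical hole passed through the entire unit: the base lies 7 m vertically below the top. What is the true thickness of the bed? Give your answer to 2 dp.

6.45 m

Let the plane be z = a·x + b·y + c.
Pick B−Pick A: −338a + 5b = 0;  Pick C−Pick A: 73a − 66b = 27.5.
Solving gives a = −0.00627, b = −0.42360.
|∇z| = √(a²+b²) = 0.42364, so dip δ = arctan(0.42364) = 22.96°.
True thickness = vertical thickness × cos δ = 7 × cos 22.96° = 6.45 m.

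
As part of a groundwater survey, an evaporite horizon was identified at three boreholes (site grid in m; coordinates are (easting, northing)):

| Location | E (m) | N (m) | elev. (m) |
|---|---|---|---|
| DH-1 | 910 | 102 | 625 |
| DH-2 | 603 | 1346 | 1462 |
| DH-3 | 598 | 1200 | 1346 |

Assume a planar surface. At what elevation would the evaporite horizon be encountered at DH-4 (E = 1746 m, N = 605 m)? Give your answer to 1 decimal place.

1379.2 m

Let the plane be z = a·E + b·N + c.
DH-2−DH-1: −307a + 1244b = 837;  DH-3−DH-1: −312a + 1098b = 721.
Solving gives a = 0.433016, b = 0.779691.
Then c = 625 − a·910 − b·102 = 151.43.
At (1746, 605): z = 756.0 + 471.7 + 151.43 = 1379.2 m.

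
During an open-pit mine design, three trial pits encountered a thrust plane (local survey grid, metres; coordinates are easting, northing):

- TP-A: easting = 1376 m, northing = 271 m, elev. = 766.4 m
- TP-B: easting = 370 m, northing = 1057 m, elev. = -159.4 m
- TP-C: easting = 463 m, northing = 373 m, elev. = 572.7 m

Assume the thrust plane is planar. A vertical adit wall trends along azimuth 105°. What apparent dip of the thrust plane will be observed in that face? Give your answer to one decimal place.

Let the plane be z = a·easting + b·northing + c.
TP-B−TP-A: −1006a + 786b = −925.8;  TP-C−TP-A: −913a + 102b = −193.7.
Solving gives a = 0.09401, b = −1.05754.
Unit vector along 105° is (sin 105°, cos 105°) = (0.9659, -0.2588).
Slope in that direction = a·(0.9659) + b·(-0.2588) = 0.36452.
Apparent dip = arctan|0.36452| = 20.0° (true dip is 46.7°, so apparent ≤ true as expected).

20.0°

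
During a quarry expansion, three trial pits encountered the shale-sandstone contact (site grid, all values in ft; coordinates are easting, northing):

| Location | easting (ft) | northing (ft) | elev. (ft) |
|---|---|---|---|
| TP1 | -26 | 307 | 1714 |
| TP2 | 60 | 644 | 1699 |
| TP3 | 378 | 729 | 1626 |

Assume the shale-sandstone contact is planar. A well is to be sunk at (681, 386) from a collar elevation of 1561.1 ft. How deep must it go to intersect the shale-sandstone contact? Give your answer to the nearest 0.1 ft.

Let the plane be z = a·easting + b·northing + c.
TP2−TP1: 86a + 337b = −15;  TP3−TP1: 404a + 422b = −88.
Solving gives a = −0.23360, b = 0.01510.
Then c = 1714 − a·-26 − b·307 = 1703.29.
At (681, 386): z_contact = −159.08 + 5.83 + 1703.29 = 1550.04 ft.
Depth below ground = 1561.1 − 1550.04 = 11.1 ft.

11.1 ft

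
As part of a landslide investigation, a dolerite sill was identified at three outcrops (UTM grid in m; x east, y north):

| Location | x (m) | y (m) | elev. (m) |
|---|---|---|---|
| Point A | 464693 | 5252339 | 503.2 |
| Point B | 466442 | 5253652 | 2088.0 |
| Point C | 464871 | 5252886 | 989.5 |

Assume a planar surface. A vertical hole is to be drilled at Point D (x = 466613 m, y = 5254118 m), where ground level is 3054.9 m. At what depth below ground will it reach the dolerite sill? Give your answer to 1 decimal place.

Let the plane be z = a·x + b·y + c.
Point B−Point A: 1749a + 1313b = 1584.8;  Point C−Point A: 178a + 547b = 486.3.
Solving gives a = 0.315874377, b = 0.786241976.
Then c = 503.2 − a·464693 − b·5252339 = −4275890.81.
At (466613, 5254118): z_contact = 147391.09 + 4131008.12 − 4275890.81 = 2508.40 m.
Depth below ground = 3054.9 − 2508.40 = 546.5 m.

546.5 m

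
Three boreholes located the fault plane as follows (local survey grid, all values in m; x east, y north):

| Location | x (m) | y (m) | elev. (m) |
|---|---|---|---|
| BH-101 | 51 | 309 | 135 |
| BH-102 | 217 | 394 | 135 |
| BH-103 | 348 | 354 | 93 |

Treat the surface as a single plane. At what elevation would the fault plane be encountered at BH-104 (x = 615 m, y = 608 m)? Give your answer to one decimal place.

Two edge vectors: BH-101→BH-102 = (166, 85, 0), BH-101→BH-103 = (297, 45, -42).
Normal n = (BH-101→BH-102) × (BH-101→BH-103) = (-3570, 6972, -17775).
So ∂z/∂x = −n_x/n_z = −0.20084 and ∂z/∂y = −n_y/n_z = 0.39224.
Intercept c from BH-101: 135 + 10.24 − 121.20 = 24.04.
At (615, 608): z = −123.5 + 238.5 + 24.04 = 139.0 m.

139.0 m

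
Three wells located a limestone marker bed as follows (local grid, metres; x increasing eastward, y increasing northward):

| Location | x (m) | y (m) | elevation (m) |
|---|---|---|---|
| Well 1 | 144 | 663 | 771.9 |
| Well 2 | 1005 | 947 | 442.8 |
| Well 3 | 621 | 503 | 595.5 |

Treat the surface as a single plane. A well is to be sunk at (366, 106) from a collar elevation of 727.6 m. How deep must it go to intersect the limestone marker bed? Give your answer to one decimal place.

28.8 m

Two edge vectors: Well 1→Well 2 = (861, 284, -329.1), Well 1→Well 3 = (477, -160, -176.4).
Normal n = (Well 1→Well 2) × (Well 1→Well 3) = (-102753.6, -5100.3, -273228).
So ∂z/∂x = −n_x/n_z = −0.376073 and ∂z/∂y = −n_y/n_z = −0.018667.
Intercept c from Well 1: 771.9 + 54.15 + 12.38 = 838.43.
At (366, 106): z_contact = −137.64 − 1.98 + 838.43 = 698.81 m.
Depth below ground = 727.6 − 698.81 = 28.8 m.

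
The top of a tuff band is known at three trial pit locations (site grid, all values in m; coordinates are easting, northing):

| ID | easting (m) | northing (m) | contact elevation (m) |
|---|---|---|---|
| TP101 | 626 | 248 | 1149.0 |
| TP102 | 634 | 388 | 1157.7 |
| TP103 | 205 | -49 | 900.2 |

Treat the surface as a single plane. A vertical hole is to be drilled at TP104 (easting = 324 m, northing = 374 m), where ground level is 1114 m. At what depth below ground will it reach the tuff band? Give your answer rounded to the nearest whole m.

133 m

Let the plane be z = a·easting + b·northing + c.
TP102−TP101: 8a + 140b = 8.7;  TP103−TP101: −421a − 297b = −248.8.
Solving gives a = 0.57012, b = 0.02956.
Then c = 1149 − a·626 − b·248 = 784.77.
At (324, 374): z_contact = 184.7 + 11.1 + 784.77 = 980.5 m.
Depth below ground = 1114 − 980.5 = 133 m.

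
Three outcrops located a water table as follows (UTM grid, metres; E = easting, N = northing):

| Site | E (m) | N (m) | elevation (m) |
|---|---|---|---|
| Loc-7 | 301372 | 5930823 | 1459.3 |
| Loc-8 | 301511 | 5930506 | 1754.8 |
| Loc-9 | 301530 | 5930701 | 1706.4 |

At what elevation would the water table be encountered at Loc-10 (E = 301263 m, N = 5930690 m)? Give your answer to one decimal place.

Let the plane be z = a·E + b·N + c.
Loc-8−Loc-7: 139a − 317b = 295.5;  Loc-9−Loc-7: 158a − 122b = 247.1.
Solving gives a = 1.276252717, b = −0.372557957.
Then c = 1459.3 − a·301372 − b·5930823 = 1826407.77.
At (301263, 5930690): z = 384487.7 − 2209525.8 + 1826407.77 = 1369.7 m.

1369.7 m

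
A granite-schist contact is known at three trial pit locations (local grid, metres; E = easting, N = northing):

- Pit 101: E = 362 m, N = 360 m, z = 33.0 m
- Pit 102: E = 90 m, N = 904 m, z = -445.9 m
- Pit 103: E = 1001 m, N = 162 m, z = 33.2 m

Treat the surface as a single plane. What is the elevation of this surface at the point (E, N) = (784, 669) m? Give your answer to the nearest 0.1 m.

Let the plane be z = a·E + b·N + c.
Pit 102−Pit 101: −272a + 544b = −478.9;  Pit 103−Pit 101: 639a − 198b = 0.2.
Solving gives a = −0.322418, b = −1.041540.
Then c = 33 − a·362 − b·360 = 524.67.
At (784, 669): z = −252.8 − 696.8 + 524.67 = -424.9 m.

-424.9 m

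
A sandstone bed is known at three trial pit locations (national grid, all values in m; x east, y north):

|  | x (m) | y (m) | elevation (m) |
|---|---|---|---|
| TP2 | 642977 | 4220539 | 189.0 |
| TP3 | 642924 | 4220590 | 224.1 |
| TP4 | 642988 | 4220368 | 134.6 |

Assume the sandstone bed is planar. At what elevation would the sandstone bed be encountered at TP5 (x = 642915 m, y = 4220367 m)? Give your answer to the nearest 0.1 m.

162.0 m

Two edge vectors: TP2→TP3 = (-53, 51, 35.1), TP2→TP4 = (11, -171, -54.4).
Normal n = (TP2→TP3) × (TP2→TP4) = (3227.7, -2497.1, 8502).
So ∂z/∂x = −n_x/n_z = −0.379640085 and ∂z/∂y = −n_y/n_z = 0.293707363.
Intercept c from TP2: 189 + 244099.84 − 1239603.38 = −995314.54.
At (642915, 4220367): z = −244076.3 + 1239552.9 − 995314.54 = 162.0 m.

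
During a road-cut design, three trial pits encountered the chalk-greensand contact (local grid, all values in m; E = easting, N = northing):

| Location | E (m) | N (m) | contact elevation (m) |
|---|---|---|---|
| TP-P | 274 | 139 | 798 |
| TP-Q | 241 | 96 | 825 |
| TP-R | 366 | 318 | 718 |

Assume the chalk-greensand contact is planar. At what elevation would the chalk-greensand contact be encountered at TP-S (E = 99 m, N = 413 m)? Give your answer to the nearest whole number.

Two edge vectors: TP-P→TP-Q = (-33, -43, 27), TP-P→TP-R = (92, 179, -80).
Normal n = (TP-P→TP-Q) × (TP-P→TP-R) = (-1393, -156, -1951).
So ∂z/∂E = −n_x/n_z = −0.71399 and ∂z/∂N = −n_y/n_z = −0.07996.
Intercept c from TP-P: 798 + 195.63 + 11.11 = 1004.75.
At (99, 413): z = −70.7 − 33.0 + 1004.75 = 901.0 m.

901 m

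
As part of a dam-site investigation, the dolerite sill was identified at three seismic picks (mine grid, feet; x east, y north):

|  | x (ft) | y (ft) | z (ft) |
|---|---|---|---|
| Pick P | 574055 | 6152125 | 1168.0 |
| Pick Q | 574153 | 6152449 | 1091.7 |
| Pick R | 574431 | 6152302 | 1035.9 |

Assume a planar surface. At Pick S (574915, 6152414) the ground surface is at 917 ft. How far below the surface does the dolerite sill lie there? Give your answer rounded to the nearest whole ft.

34 ft

Two edge vectors: Pick P→Pick Q = (98, 324, -76.3), Pick P→Pick R = (376, 177, -132.1).
Normal n = (Pick P→Pick Q) × (Pick P→Pick R) = (-29295.3, -15743, -104478).
So ∂z/∂x = −n_x/n_z = −0.28039683 and ∂z/∂y = −n_y/n_z = −0.15068244.
Intercept c from Pick P: 1168 + 160963.20 + 927017.21 = 1089148.41.
At (574915, 6152414): z_contact = −161204.3 − 927060.8 + 1089148.41 = 883.3 ft.
Depth below ground = 917 − 883.3 = 34 ft.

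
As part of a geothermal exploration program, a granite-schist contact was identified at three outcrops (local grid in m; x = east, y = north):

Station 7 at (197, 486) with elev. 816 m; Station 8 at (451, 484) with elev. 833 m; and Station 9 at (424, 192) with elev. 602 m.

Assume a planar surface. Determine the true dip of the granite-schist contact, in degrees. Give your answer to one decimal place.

38.2°

Let the plane be z = a·x + b·y + c.
Station 8−Station 7: 254a − 2b = 17;  Station 9−Station 7: 227a − 294b = −214.
Solving gives a = 0.07311, b = 0.78434.
Gradient magnitude |∇z| = √(a² + b²) = √(0.00534 + 0.61518) = 0.78774.
True dip = arctan(0.78774) = 38.2°, dipping toward S (azimuth ≈ 185°).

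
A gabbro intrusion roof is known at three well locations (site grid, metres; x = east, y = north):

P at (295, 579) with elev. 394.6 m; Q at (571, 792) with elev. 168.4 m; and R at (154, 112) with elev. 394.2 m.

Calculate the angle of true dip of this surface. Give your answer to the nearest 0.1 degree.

48.2°

Two edge vectors: P→Q = (276, 213, -226.2), P→R = (-141, -467, -0.4).
Normal n = (P→Q) × (P→R) = (-105720.6, 32004.6, -98859).
So ∂z/∂x = −n_x/n_z = −1.06941 and ∂z/∂y = −n_y/n_z = 0.32374.
Gradient magnitude |∇z| = √(a² + b²) = √(1.14363 + 0.10481) = 1.11734.
True dip = arctan(1.11734) = 48.2°, dipping toward ESE (azimuth ≈ 107°).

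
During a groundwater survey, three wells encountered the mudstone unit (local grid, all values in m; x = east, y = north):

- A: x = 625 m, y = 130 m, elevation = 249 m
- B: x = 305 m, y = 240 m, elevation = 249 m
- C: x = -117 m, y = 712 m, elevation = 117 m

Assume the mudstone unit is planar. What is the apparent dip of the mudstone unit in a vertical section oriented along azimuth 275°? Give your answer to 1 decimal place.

Let the plane be z = a·x + b·y + c.
B−A: −320a + 110b = 0;  C−A: −742a + 582b = −132.
Solving gives a = −0.13879, b = −0.40375.
Unit vector along 275° is (sin 275°, cos 275°) = (-0.9962, 0.0872).
Slope in that direction = a·(-0.9962) + b·(0.0872) = 0.10307.
Apparent dip = arctan|0.10307| = 5.9° (true dip is 23.1°, so apparent ≤ true as expected).

5.9°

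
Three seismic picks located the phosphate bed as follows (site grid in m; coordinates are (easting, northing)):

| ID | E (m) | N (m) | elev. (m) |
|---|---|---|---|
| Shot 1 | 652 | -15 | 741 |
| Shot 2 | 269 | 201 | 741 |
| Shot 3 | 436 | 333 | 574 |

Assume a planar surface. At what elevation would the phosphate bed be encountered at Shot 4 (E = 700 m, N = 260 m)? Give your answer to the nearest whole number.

Two edge vectors: Shot 1→Shot 2 = (-383, 216, 0), Shot 1→Shot 3 = (-216, 348, -167).
Normal n = (Shot 1→Shot 2) × (Shot 1→Shot 3) = (-36072, -63961, -86628).
So ∂z/∂E = −n_x/n_z = −0.41640 and ∂z/∂N = −n_y/n_z = −0.73834.
Intercept c from Shot 1: 741 + 271.49 − 11.08 = 1001.42.
At (700, 260): z = −291.5 − 192.0 + 1001.42 = 518.0 m.

518 m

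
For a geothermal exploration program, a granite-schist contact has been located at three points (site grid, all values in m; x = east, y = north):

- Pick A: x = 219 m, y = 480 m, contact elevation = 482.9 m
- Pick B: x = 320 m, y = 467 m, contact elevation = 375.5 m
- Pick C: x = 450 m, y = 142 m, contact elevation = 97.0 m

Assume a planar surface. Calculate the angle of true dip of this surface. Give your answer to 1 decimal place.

Let the plane be z = a·x + b·y + c.
Pick B−Pick A: 101a − 13b = −107.4;  Pick C−Pick A: 231a − 338b = −385.9.
Solving gives a = −1.00480, b = 0.45500.
Gradient magnitude |∇z| = √(a² + b²) = √(1.00963 + 0.20703) = 1.10302.
True dip = arctan(1.10302) = 47.8°, dipping toward ESE (azimuth ≈ 114°).

47.8°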